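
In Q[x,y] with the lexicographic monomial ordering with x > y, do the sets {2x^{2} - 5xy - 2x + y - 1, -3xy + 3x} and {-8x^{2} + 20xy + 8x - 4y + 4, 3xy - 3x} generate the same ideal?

Yes, the ideals are equal.

Equality of ideals is decidable: compute both reduced Gröbner bases (unique for the ordering) and check whether they agree.
Buchberger on the first generating set:
f_1 = 2x^{2} - 5xy - 2x + y - 1, LT = x^{2}.
f_2 = -3xy + 3x, LT = xy.

S(f_1,f_2): lcm = x^{2}y. S = x^{2} - \tfrac{5}{2}xy^{2} - xy + \tfrac{1}{2}y^{2} - \tfrac{1}{2}y.
  leading term x^{2}: subtract (\tfrac{1}{2})·f_1 from x^{2} - \tfrac{5}{2}xy^{2} - xy + \tfrac{1}{2}y^{2} - \tfrac{1}{2}y → -\tfrac{5}{2}xy^{2} + \tfrac{3}{2}xy + x + \tfrac{1}{2}y^{2} - y + \tfrac{1}{2}
  leading term xy^{2}: subtract (\tfrac{5}{6}y)·f_2 from -\tfrac{5}{2}xy^{2} + \tfrac{3}{2}xy + x + \tfrac{1}{2}y^{2} - y + \tfrac{1}{2} → -xy + x + \tfrac{1}{2}y^{2} - y + \tfrac{1}{2}
  leading term xy: subtract (\tfrac{1}{3})·f_2 from -xy + x + \tfrac{1}{2}y^{2} - y + \tfrac{1}{2} → \tfrac{1}{2}y^{2} - y + \tfrac{1}{2}
  leading term y^{2}: no divisor's leading term divides it; move \tfrac{1}{2}y^{2} to the remainder.
  leading term y: no divisor's leading term divides it; move -y to the remainder.
  leading term 1: no divisor's leading term divides it; move \tfrac{1}{2} to the remainder.
  remainder \tfrac{1}{2}y^{2} - y + \tfrac{1}{2} ≠ 0; add g_3 = \tfrac{1}{2}y^{2} - y + \tfrac{1}{2} to the basis.

The other S-polynomials (S(f_1,g_3), S(f_2,g_3)) all reduce to 0 modulo the current basis, so we have a Gröbner basis.
Inter-reduce: drop elements whose leading term is divisible by another's, tail-reduce, and make monic.
Reduced Gröbner basis: {x^{2} - \tfrac{7}{2}x + \tfrac{1}{2}y - \tfrac{1}{2}, xy - x, y^{2} - 2y + 1}.

Buchberger on the second generating set:
h_1 = -8x^{2} + 20xy + 8x - 4y + 4, LT = x^{2}.
h_2 = 3xy - 3x, LT = xy.

S(h_1,h_2): lcm = x^{2}y. S = x^{2} - \tfrac{5}{2}xy^{2} - xy + \tfrac{1}{2}y^{2} - \tfrac{1}{2}y.
  leading term x^{2}: subtract (-\tfrac{1}{8})·h_1 from x^{2} - \tfrac{5}{2}xy^{2} - xy + \tfrac{1}{2}y^{2} - \tfrac{1}{2}y → -\tfrac{5}{2}xy^{2} + \tfrac{3}{2}xy + x + \tfrac{1}{2}y^{2} - y + \tfrac{1}{2}
  leading term xy^{2}: subtract (-\tfrac{5}{6}y)·h_2 from -\tfrac{5}{2}xy^{2} + \tfrac{3}{2}xy + x + \tfrac{1}{2}y^{2} - y + \tfrac{1}{2} → -xy + x + \tfrac{1}{2}y^{2} - y + \tfrac{1}{2}
  leading term xy: subtract (-\tfrac{1}{3})·h_2 from -xy + x + \tfrac{1}{2}y^{2} - y + \tfrac{1}{2} → \tfrac{1}{2}y^{2} - y + \tfrac{1}{2}
  leading term y^{2}: no divisor's leading term divides it; move \tfrac{1}{2}y^{2} to the remainder.
  leading term y: no divisor's leading term divides it; move -y to the remainder.
  leading term 1: no divisor's leading term divides it; move \tfrac{1}{2} to the remainder.
  remainder \tfrac{1}{2}y^{2} - y + \tfrac{1}{2} ≠ 0; add k_3 = \tfrac{1}{2}y^{2} - y + \tfrac{1}{2} to the basis.

The other S-polynomials (S(h_1,k_3), S(h_2,k_3)) all reduce to 0 modulo the current basis, so we have a Gröbner basis.
Inter-reduce: drop elements whose leading term is divisible by another's, tail-reduce, and make monic.
Reduced Gröbner basis: {x^{2} - \tfrac{7}{2}x + \tfrac{1}{2}y - \tfrac{1}{2}, xy - x, y^{2} - 2y + 1}.

The two bases agree; hence the ideals are identical.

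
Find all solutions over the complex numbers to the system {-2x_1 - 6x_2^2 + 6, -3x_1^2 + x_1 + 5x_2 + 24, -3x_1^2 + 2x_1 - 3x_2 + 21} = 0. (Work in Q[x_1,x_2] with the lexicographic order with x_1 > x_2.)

Compute a lex Gröbner basis by Buchberger's algorithm.
f_1 = -2x_1 - 6x_2^2 + 6, LT = x_1.
f_2 = -3x_1^2 + x_1 + 5x_2 + 24, LT = x_1^2.
f_3 = -3x_1^2 + 2x_1 - 3x_2 + 21, LT = x_1^2.

S(f_1,f_2): lcm = x_1^2. S = 3x_1x_2^2 - 8/3x_1 + 5/3x_2 + 8.
  leading term x_1x_2^2: subtract (-3/2x_2^2)·f_1 from 3x_1x_2^2 - 8/3x_1 + 5/3x_2 + 8 → -8/3x_1 - 9x_2^4 + 9x_2^2 + 5/3x_2 + 8
  leading term x_1: subtract (4/3)·f_1 from -8/3x_1 - 9x_2^4 + 9x_2^2 + 5/3x_2 + 8 → -9x_2^4 + 17x_2^2 + 5/3x_2
  leading term x_2^4: no divisor's leading term divides it; move -9x_2^4 to the remainder.
  leading term x_2^2: no divisor's leading term divides it; move 17x_2^2 to the remainder.
  leading term x_2: no divisor's leading term divides it; move 5/3x_2 to the remainder.
  remainder -9x_2^4 + 17x_2^2 + 5/3x_2 ≠ 0; add h_4 = -9x_2^4 + 17x_2^2 + 5/3x_2 to the basis.

S(f_1,f_3): lcm = x_1^2. S = 3x_1x_2^2 - 7/3x_1 - x_2 + 7.
  leading term x_1x_2^2: subtract (-3/2x_2^2)·f_1 from 3x_1x_2^2 - 7/3x_1 - x_2 + 7 → -7/3x_1 - 9x_2^4 + 9x_2^2 - x_2 + 7
  leading term x_1: subtract (7/6)·f_1 from -7/3x_1 - 9x_2^4 + 9x_2^2 - x_2 + 7 → -9x_2^4 + 16x_2^2 - x_2
  leading term x_2^4: subtract (1)·h_4 from -9x_2^4 + 16x_2^2 - x_2 → -x_2^2 - 8/3x_2
  leading term x_2^2: no divisor's leading term divides it; move -x_2^2 to the remainder.
  leading term x_2: no divisor's leading term divides it; move -8/3x_2 to the remainder.
  remainder -x_2^2 - 8/3x_2 ≠ 0; add h_5 = -x_2^2 - 8/3x_2 to the basis.

S(f_2,f_3): lcm = x_1^2. S = 1/3x_1 - 8/3x_2 - 1.
  leading term x_1: subtract (-1/6)·f_1 from 1/3x_1 - 8/3x_2 - 1 → -x_2^2 - 8/3x_2
  leading term x_2^2: subtract (1)·h_5 from -x_2^2 - 8/3x_2 → 0
  remainder 0.

S(f_1,h_4): leading monomials are coprime, so the S-polynomial reduces to 0 (Buchberger's first criterion).
S(f_2,h_4): leading monomials are coprime, so the S-polynomial reduces to 0 (Buchberger's first criterion).
S(f_3,h_4): leading monomials are coprime, so the S-polynomial reduces to 0 (Buchberger's first criterion).
S(f_1,h_5): leading monomials are coprime, so the S-polynomial reduces to 0 (Buchberger's first criterion).
S(f_2,h_5): leading monomials are coprime, so the S-polynomial reduces to 0 (Buchberger's first criterion).
S(f_3,h_5): leading monomials are coprime, so the S-polynomial reduces to 0 (Buchberger's first criterion).
S(h_4,h_5): lcm = x_2^4. S = -8/3x_2^3 - 17/9x_2^2 - 5/27x_2.
  leading term x_2^3: subtract (8/3x_2)·h_5 from -8/3x_2^3 - 17/9x_2^2 - 5/27x_2 → 47/9x_2^2 - 5/27x_2
  leading term x_2^2: subtract (-47/9)·h_5 from 47/9x_2^2 - 5/27x_2 → -127/9x_2
  leading term x_2: no divisor's leading term divides it; move -127/9x_2 to the remainder.
  remainder -127/9x_2 ≠ 0; add h_6 = -127/9x_2 to the basis.

S(f_1,h_6): leading monomials are coprime, so the S-polynomial reduces to 0 (Buchberger's first criterion).
S(f_2,h_6): leading monomials are coprime, so the S-polynomial reduces to 0 (Buchberger's first criterion).
S(f_3,h_6): leading monomials are coprime, so the S-polynomial reduces to 0 (Buchberger's first criterion).
S(h_4,h_6): lcm = x_2^4. S = -17/9x_2^2 - 5/27x_2.
  leading term x_2^2: subtract (17/9)·h_5 from -17/9x_2^2 - 5/27x_2 → 131/27x_2
  leading term x_2: subtract (-131/381)·h_6 from 131/27x_2 → 0
  remainder 0.

S(h_5,h_6): lcm = x_2^2. S = 8/3x_2.
  leading term x_2: subtract (-24/127)·h_6 from 8/3x_2 → 0
  remainder 0.

Every S-polynomial of the final basis reduces to 0, so we have a Gröbner basis.
Inter-reduce: drop elements whose leading term is divisible by another's, tail-reduce, and make monic.
Reduced Gröbner basis: {x_1 - 3, x_2}.

The lex basis is triangular: the last element involves only x_2. Solving x_2 = 0 gives x_2 ∈ {0}; substituting each value into the earlier elements determines the remaining variables.
  x_2 = 0: the earlier basis element becomes x_1 - 3 = 0, giving x_1 = 3 — point (3, 0).
Substituting each solution back into the original system confirms all equations vanish.
This is the nonlinear analogue of row-reducing a linear system.

{(3, 0)}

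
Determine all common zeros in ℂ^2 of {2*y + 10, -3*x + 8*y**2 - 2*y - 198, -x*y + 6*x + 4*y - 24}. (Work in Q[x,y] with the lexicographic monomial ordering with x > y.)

{(4, -5)}

Compute a lex Gröbner basis by Buchberger's algorithm.
f_1 = 2*y + 10, LT = y.
f_2 = -3*x + 8*y**2 - 2*y - 198, LT = x.
f_3 = -x*y + 6*x + 4*y - 24, LT = x*y.

The S-polynomials (S(f_1,f_2), S(f_1,f_3), S(f_2,f_3)) all reduce to 0 modulo the current basis, so we have a Gröbner basis.
Inter-reduce: drop elements whose leading term is divisible by another's, tail-reduce, and make monic.
Reduced Gröbner basis: {x - 4, y + 5}.

From the last basis element, y + 5 = 0, so y takes values in {-5}. Each choice, substituted upward through the basis, yields the corresponding point(s) of the solution set.
  y = -5: the earlier basis element becomes x - 4 = 0, giving x = 4 — point (4, -5).
Check: every point annihilates each of the original generators.
Zero-dimensionality of the ideal guarantees finitely many solutions over ℂ.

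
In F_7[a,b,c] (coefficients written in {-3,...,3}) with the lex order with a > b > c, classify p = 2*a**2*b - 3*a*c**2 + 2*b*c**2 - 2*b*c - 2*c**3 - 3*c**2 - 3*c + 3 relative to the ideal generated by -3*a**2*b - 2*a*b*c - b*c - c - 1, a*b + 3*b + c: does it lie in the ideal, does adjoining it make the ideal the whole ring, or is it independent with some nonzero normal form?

2*a**2*b - 3*a*c**2 + 2*b*c**2 - 2*b*c - 2*c**3 - 3*c**2 - 3*c + 3 lies in I (it reduces to 0).

First compute the reduced Gröbner basis of I by Buchberger's algorithm.
f_1 = -3*a**2*b - 2*a*b*c - b*c - c - 1, LT = a**2*b.
f_2 = a*b + 3*b + c, LT = a*b.

S(f_1,f_2): lcm = a**2*b. S = 3*a*b*c - 3*a*b - a*c - 2*b*c - 2*c - 2.
  leading term a*b*c: subtract (3*c)·f_2 from 3*a*b*c - 3*a*b - a*c - 2*b*c - 2*c - 2 → -3*a*b - a*c + 3*b*c - 3*c**2 - 2*c - 2
  leading term a*b: subtract (-3)·f_2 from -3*a*b - a*c + 3*b*c - 3*c**2 - 2*c - 2 → -a*c + 3*b*c + 2*b - 3*c**2 + c - 2
  leading term a*c: no divisor's leading term divides it; move -a*c to the remainder.
  leading term b*c: no divisor's leading term divides it; move 3*b*c to the remainder.
  leading term b: no divisor's leading term divides it; move 2*b to the remainder.
  leading term c**2: no divisor's leading term divides it; move -3*c**2 to the remainder.
  leading term c: no divisor's leading term divides it; move c to the remainder.
  leading term 1: no divisor's leading term divides it; move -2 to the remainder.
  remainder -a*c + 3*b*c + 2*b - 3*c**2 + c - 2 ≠ 0; add h_3 = -a*c + 3*b*c + 2*b - 3*c**2 + c - 2 to the basis.

S(f_1,h_3): lcm = a**2*b*c. S = 3*a*b**2*c + 2*a*b**2 + a*b*c - 2*a*b - 2*b*c**2 - 2*c**2 - 2*c.
  leading term a*b**2*c: subtract (3*b*c)·f_2 from 3*a*b**2*c + 2*a*b**2 + a*b*c - 2*a*b - 2*b*c**2 - 2*c**2 - 2*c → 2*a*b**2 + a*b*c - 2*a*b - 2*b**2*c + 2*b*c**2 - 2*c**2 - 2*c
  leading term a*b**2: subtract (2*b)·f_2 from 2*a*b**2 + a*b*c - 2*a*b - 2*b**2*c + 2*b*c**2 - 2*c**2 - 2*c → a*b*c - 2*a*b - 2*b**2*c + b**2 + 2*b*c**2 - 2*b*c - 2*c**2 - 2*c
  leading term a*b*c: subtract (c)·f_2 from a*b*c - 2*a*b - 2*b**2*c + b**2 + 2*b*c**2 - 2*b*c - 2*c**2 - 2*c → -2*a*b - 2*b**2*c + b**2 + 2*b*c**2 + 2*b*c - 3*c**2 - 2*c
  leading term a*b: subtract (-2)·f_2 from -2*a*b - 2*b**2*c + b**2 + 2*b*c**2 + 2*b*c - 3*c**2 - 2*c → -2*b**2*c + b**2 + 2*b*c**2 + 2*b*c - b - 3*c**2
  leading term b**2*c: no divisor's leading term divides it; move -2*b**2*c to the remainder.
  leading term b**2: no divisor's leading term divides it; move b**2 to the remainder.
  leading term b*c**2: no divisor's leading term divides it; move 2*b*c**2 to the remainder.
  leading term b*c: no divisor's leading term divides it; move 2*b*c to the remainder.
  leading term b: no divisor's leading term divides it; move -b to the remainder.
  leading term c**2: no divisor's leading term divides it; move -3*c**2 to the remainder.
  remainder -2*b**2*c + b**2 + 2*b*c**2 + 2*b*c - b - 3*c**2 ≠ 0; add h_4 = -2*b**2*c + b**2 + 2*b*c**2 + 2*b*c - b - 3*c**2 to the basis.

The other S-polynomials (S(f_2,h_3), S(f_1,h_4), S(f_2,h_4), S(h_3,h_4)) all reduce to 0 modulo the current basis, so we have a Gröbner basis.
Inter-reduce: drop elements whose leading term is divisible by another's, tail-reduce, and make monic.
Reduced Gröbner basis: {a*b + 3*b + c, a*c - 3*b*c - 2*b + 3*c**2 - c + 2, b**2*c + 3*b**2 - b*c**2 - b*c - 3*b - 2*c**2}.
Label its elements g_1 = a*b + 3*b + c, g_2 = a*c - 3*b*c - 2*b + 3*c**2 - c + 2, g_3 = b**2*c + 3*b**2 - b*c**2 - b*c - 3*b - 2*c**2.

Reduce p = 2*a**2*b - 3*a*c**2 + 2*b*c**2 - 2*b*c - 2*c**3 - 3*c**2 - 3*c + 3 modulo G:
  leading term a**2*b: subtract (2*a)·g_1 from 2*a**2*b - 3*a*c**2 + 2*b*c**2 - 2*b*c - 2*c**3 - 3*c**2 - 3*c + 3 → a*b - 3*a*c**2 - 2*a*c + 2*b*c**2 - 2*b*c - 2*c**3 - 3*c**2 - 3*c + 3
  leading term a*b: subtract (1)·g_1 from a*b - 3*a*c**2 - 2*a*c + 2*b*c**2 - 2*b*c - 2*c**3 - 3*c**2 - 3*c + 3 → -3*a*c**2 - 2*a*c + 2*b*c**2 - 2*b*c - 3*b - 2*c**3 - 3*c**2 + 3*c + 3
  leading term a*c**2: subtract (-3*c)·g_2 from -3*a*c**2 - 2*a*c + 2*b*c**2 - 2*b*c - 3*b - 2*c**3 - 3*c**2 + 3*c + 3 → -2*a*c - b*c - 3*b + c**2 + 2*c + 3
  leading term a*c: subtract (-2)·g_2 from -2*a*c - b*c - 3*b + c**2 + 2*c + 3 → 0
  normal form = 0.
Since the normal form is 0, p ∈ I.

The remainder on division by a Gröbner basis is unique — it is the normal form.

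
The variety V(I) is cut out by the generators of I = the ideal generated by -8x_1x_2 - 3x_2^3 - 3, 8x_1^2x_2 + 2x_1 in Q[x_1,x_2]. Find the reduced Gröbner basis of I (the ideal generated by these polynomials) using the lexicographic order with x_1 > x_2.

f_1 = -8x_1x_2 - 3x_2^3 - 3, LT = x_1x_2.
f_2 = 8x_1^2x_2 + 2x_1, LT = x_1^2x_2.

S(f_1,f_2): lcm = x_1^2x_2. S = 3/8x_1x_2^3 + 1/8x_1.
  leading term x_1x_2^3: subtract (-3/64x_2^2)·f_1 from 3/8x_1x_2^3 + 1/8x_1 → 1/8x_1 - 9/64x_2^5 - 9/64x_2^2
  leading term x_1: no divisor's leading term divides it; move 1/8x_1 to the remainder.
  leading term x_2^5: no divisor's leading term divides it; move -9/64x_2^5 to the remainder.
  leading term x_2^2: no divisor's leading term divides it; move -9/64x_2^2 to the remainder.
  remainder 1/8x_1 - 9/64x_2^5 - 9/64x_2^2 ≠ 0; add g_3 = 1/8x_1 - 9/64x_2^5 - 9/64x_2^2 to the basis.

S(f_1,g_3): lcm = x_1x_2. S = 9/8x_2^6 + 3/2x_2^3 + 3/8.
  leading term x_2^6: no divisor's leading term divides it; move 9/8x_2^6 to the remainder.
  leading term x_2^3: no divisor's leading term divides it; move 3/2x_2^3 to the remainder.
  leading term 1: no divisor's leading term divides it; move 3/8 to the remainder.
  remainder 9/8x_2^6 + 3/2x_2^3 + 3/8 ≠ 0; add g_4 = 9/8x_2^6 + 3/2x_2^3 + 3/8 to the basis.

S(f_2,g_3): lcm = x_1^2x_2. S = 9/8x_1x_2^6 + 9/8x_1x_2^3 + 1/4x_1.
  leading term x_1x_2^6: subtract (-9/64x_2^5)·f_1 from 9/8x_1x_2^6 + 9/8x_1x_2^3 + 1/4x_1 → 9/8x_1x_2^3 + 1/4x_1 - 27/64x_2^8 - 27/64x_2^5
  leading term x_1x_2^3: subtract (-9/64x_2^2)·f_1 from 9/8x_1x_2^3 + 1/4x_1 - 27/64x_2^8 - 27/64x_2^5 → 1/4x_1 - 27/64x_2^8 - 27/32x_2^5 - 27/64x_2^2
  leading term x_1: subtract (2)·g_3 from 1/4x_1 - 27/64x_2^8 - 27/32x_2^5 - 27/64x_2^2 → -27/64x_2^8 - 9/16x_2^5 - 9/64x_2^2
  leading term x_2^8: subtract (-3/8x_2^2)·g_4 from -27/64x_2^8 - 9/16x_2^5 - 9/64x_2^2 → 0
  remainder 0.

S(f_1,g_4): lcm = x_1x_2^6. S = -4/3x_1x_2^3 - 1/3x_1 + 3/8x_2^8 + 3/8x_2^5.
  leading term x_1x_2^3: subtract (1/6x_2^2)·f_1 from -4/3x_1x_2^3 - 1/3x_1 + 3/8x_2^8 + 3/8x_2^5 → -1/3x_1 + 3/8x_2^8 + 7/8x_2^5 + 1/2x_2^2
  leading term x_1: subtract (-8/3)·g_3 from -1/3x_1 + 3/8x_2^8 + 7/8x_2^5 + 1/2x_2^2 → 3/8x_2^8 + 1/2x_2^5 + 1/8x_2^2
  leading term x_2^8: subtract (1/3x_2^2)·g_4 from 3/8x_2^8 + 1/2x_2^5 + 1/8x_2^2 → 0
  remainder 0.

S(f_2,g_4): lcm = x_1^2x_2^6. S = -4/3x_1^2x_2^3 - 1/3x_1^2 + 1/4x_1x_2^5.
  leading term x_1^2x_2^3: subtract (1/6x_1x_2^2)·f_1 from -4/3x_1^2x_2^3 - 1/3x_1^2 + 1/4x_1x_2^5 → -1/3x_1^2 + 3/4x_1x_2^5 + 1/2x_1x_2^2
  leading term x_1^2: subtract (-8/3x_1)·g_3 from -1/3x_1^2 + 3/4x_1x_2^5 + 1/2x_1x_2^2 → 3/8x_1x_2^5 + 1/8x_1x_2^2
  leading term x_1x_2^5: subtract (-3/64x_2^4)·f_1 from 3/8x_1x_2^5 + 1/8x_1x_2^2 → 1/8x_1x_2^2 - 9/64x_2^7 - 9/64x_2^4
  leading term x_1x_2^2: subtract (-1/64x_2)·f_1 from 1/8x_1x_2^2 - 9/64x_2^7 - 9/64x_2^4 → -9/64x_2^7 - 3/16x_2^4 - 3/64x_2
  leading term x_2^7: subtract (-1/8x_2)·g_4 from -9/64x_2^7 - 3/16x_2^4 - 3/64x_2 → 0
  remainder 0.

S(g_3,g_4): leading monomials are coprime, so the S-polynomial reduces to 0 (Buchberger's first criterion).
Every S-polynomial of the final basis reduces to 0, so we have a Gröbner basis.
Inter-reduce: drop elements whose leading term is divisible by another's, tail-reduce, and make monic.

G = {x_1 - 9/8x_2^5 - 9/8x_2^2, x_2^6 + 4/3x_2^3 + 1/3}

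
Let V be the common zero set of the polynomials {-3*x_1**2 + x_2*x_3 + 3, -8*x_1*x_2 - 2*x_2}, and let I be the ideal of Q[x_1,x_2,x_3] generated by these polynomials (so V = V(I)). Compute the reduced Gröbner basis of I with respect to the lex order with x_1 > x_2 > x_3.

Buchberger's algorithm terminates because the ascending chain of leading-term ideals stabilizes.

f_1 = -3*x_1**2 + x_2*x_3 + 3, LT = x_1**2.
f_2 = -8*x_1*x_2 - 2*x_2, LT = x_1*x_2.

S(f_1,f_2): lcm = x_1**2*x_2. S = -1/4*x_1*x_2 - 1/3*x_2**2*x_3 - x_2.
  leading term x_1*x_2: subtract (1/32)·f_2 from -1/4*x_1*x_2 - 1/3*x_2**2*x_3 - x_2 → -1/3*x_2**2*x_3 - 15/16*x_2
  leading term x_2**2*x_3: no divisor's leading term divides it; move -1/3*x_2**2*x_3 to the remainder.
  leading term x_2: no divisor's leading term divides it; move -15/16*x_2 to the remainder.
  remainder -1/3*x_2**2*x_3 - 15/16*x_2 ≠ 0; add g_3 = -1/3*x_2**2*x_3 - 15/16*x_2 to the basis.

The other S-polynomials (S(f_1,g_3), S(f_2,g_3)) all reduce to 0 modulo the current basis, so we have a Gröbner basis.

G = {x_1**2 - 1/3*x_2*x_3 - 1, x_1*x_2 + 1/4*x_2, x_2**2*x_3 + 45/16*x_2}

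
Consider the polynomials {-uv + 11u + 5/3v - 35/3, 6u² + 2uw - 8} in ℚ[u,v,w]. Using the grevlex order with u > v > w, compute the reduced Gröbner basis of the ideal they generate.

f_1 = -uv + 11u + 5/3v - 35/3, LT = uv.
f_2 = 6u² + 2uw - 8, LT = u².

S(f_1,f_2): lcm = u²v. S = -⅓uvw - 11u² - 5/3uv + 35/3u + 4/3v.
  leading term uvw: subtract (⅓w)·f_1 from -⅓uvw - 11u² - 5/3uv + 35/3u + 4/3v → -11u² - 5/3uv - 11/3uw - 5/9vw + 35/3u + 4/3v + 35/9w
  leading term u²: subtract (-11/6)·f_2 from -11u² - 5/3uv - 11/3uw - 5/9vw + 35/3u + 4/3v + 35/9w → -5/3uv - 5/9vw + 35/3u + 4/3v + 35/9w - 44/3
  leading term uv: subtract (5/3)·f_1 from -5/3uv - 5/9vw + 35/3u + 4/3v + 35/9w - 44/3 → -5/9vw - 20/3u - 13/9v + 35/9w + 43/9
  leading term vw: no divisor's leading term divides it; move -5/9vw to the remainder.
  leading term u: no divisor's leading term divides it; move -20/3u to the remainder.
  leading term v: no divisor's leading term divides it; move -13/9v to the remainder.
  leading term w: no divisor's leading term divides it; move 35/9w to the remainder.
  leading term 1: no divisor's leading term divides it; move 43/9 to the remainder.
  remainder -5/9vw - 20/3u - 13/9v + 35/9w + 43/9 ≠ 0; add g_3 = -5/9vw - 20/3u - 13/9v + 35/9w + 43/9 to the basis.

The other S-polynomials (S(f_1,g_3), S(f_2,g_3)) all reduce to 0 modulo the current basis, so we have a Gröbner basis.

G = {u² + ⅓uw - 4/3, uv - 11u - 5/3v + 35/3, vw + 12u + 13/5v - 7w - 43/5}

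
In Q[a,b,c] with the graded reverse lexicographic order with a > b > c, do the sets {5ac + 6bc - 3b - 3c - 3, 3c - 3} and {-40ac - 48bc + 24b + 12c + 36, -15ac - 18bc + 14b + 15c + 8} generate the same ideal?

Two ideals are equal iff their reduced Gröbner bases coincide (the reduced basis is unique for a fixed ordering).
Buchberger on the first generating set:
f_1 = 5ac + 6bc - 3b - 3c - 3, LT = ac.
f_2 = 3c - 3, LT = c.

S(f_1,f_2): lcm = ac. S = 6/5bc + a - 3/5b - 3/5c - 3/5.
  leading term bc: subtract (2/5b)·f_2 from 6/5bc + a - 3/5b - 3/5c - 3/5 → a + 3/5b - 3/5c - 3/5
  leading term a: no divisor's leading term divides it; move a to the remainder.
  leading term b: no divisor's leading term divides it; move 3/5b to the remainder.
  leading term c: subtract (-1/5)·f_2 from -3/5c - 3/5 → -6/5
  leading term 1: no divisor's leading term divides it; move -6/5 to the remainder.
  remainder a + 3/5b - 6/5 ≠ 0; add g_3 = a + 3/5b - 6/5 to the basis.

The other S-polynomials (S(f_1,g_3), S(f_2,g_3)) all reduce to 0 modulo the current basis, so we have a Gröbner basis.
Inter-reduce: drop elements whose leading term is divisible by another's, tail-reduce, and make monic.
Reduced Gröbner basis: {a + 3/5b - 6/5, c - 1}.

Buchberger on the second generating set:
h_1 = -40ac - 48bc + 24b + 12c + 36, LT = ac.
h_2 = -15ac - 18bc + 14b + 15c + 8, LT = ac.

S(h_1,h_2): lcm = ac. S = 1/3b + 7/10c - 11/30.
  leading term b: no divisor's leading term divides it; move 1/3b to the remainder.
  leading term c: no divisor's leading term divides it; move 7/10c to the remainder.
  leading term 1: no divisor's leading term divides it; move -11/30 to the remainder.
  remainder 1/3b + 7/10c - 11/30 ≠ 0; add k_3 = 1/3b + 7/10c - 11/30 to the basis.

The other S-polynomials (S(h_1,k_3), S(h_2,k_3)) all reduce to 0 modulo the current basis, so we have a Gröbner basis.
Inter-reduce: drop elements whose leading term is divisible by another's, tail-reduce, and make monic.
Reduced Gröbner basis: {ac - 63/25c^2 + 57/25c - 39/25, b + 21/10c - 11/10}.

The bases are distinct; the ideals are different.

No, the ideals differ.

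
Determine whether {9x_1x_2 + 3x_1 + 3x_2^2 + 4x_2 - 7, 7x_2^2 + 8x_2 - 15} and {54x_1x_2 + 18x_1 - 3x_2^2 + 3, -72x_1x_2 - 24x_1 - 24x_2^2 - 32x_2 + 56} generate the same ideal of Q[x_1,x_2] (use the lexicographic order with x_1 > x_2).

Yes, the ideals are equal.

For a fixed monomial order, each ideal has a unique reduced Gröbner basis; comparing bases decides equality.
Buchberger on the first generating set:
f_1 = 9x_1x_2 + 3x_1 + 3x_2^2 + 4x_2 - 7, LT = x_1x_2.
f_2 = 7x_2^2 + 8x_2 - 15, LT = x_2^2.

S(f_1,f_2): lcm = x_1x_2^2. S = -17/21x_1x_2 + 15/7x_1 + 1/3x_2^3 + 4/9x_2^2 - 7/9x_2.
  reduce S modulo (f_1, f_2):
  remainder 152/63x_1 - 16/189x_2 + 16/189 ≠ 0; add g_3 = 152/63x_1 - 16/189x_2 + 16/189 to the basis.

The other S-polynomials (S(f_1,g_3), S(f_2,g_3)) all reduce to 0 modulo the current basis, so we have a Gröbner basis.
Inter-reduce: drop elements whose leading term is divisible by another's, tail-reduce, and make monic.
Reduced Gröbner basis: {x_1 - 2/57x_2 + 2/57, x_2^2 + 8/7x_2 - 15/7}.

Buchberger on the second generating set:
h_1 = 54x_1x_2 + 18x_1 - 3x_2^2 + 3, LT = x_1x_2.
h_2 = -72x_1x_2 - 24x_1 - 24x_2^2 - 32x_2 + 56, LT = x_1x_2.

S(h_1,h_2): lcm = x_1x_2. S = -7/18x_2^2 - 4/9x_2 + 5/6.
  reduce S modulo (h_1, h_2):
  remainder -7/18x_2^2 - 4/9x_2 + 5/6 ≠ 0; add k_3 = -7/18x_2^2 - 4/9x_2 + 5/6 to the basis.

S(h_1,k_3): lcm = x_1x_2^2. S = -17/21x_1x_2 + 15/7x_1 - 1/18x_2^3 + 1/18x_2.
  reduce S modulo (h_1, h_2, k_3):
  remainder 152/63x_1 - 16/189x_2 + 16/189 ≠ 0; add k_4 = 152/63x_1 - 16/189x_2 + 16/189 to the basis.

The other S-polynomials (S(h_2,k_3), S(h_1,k_4), S(h_2,k_4), S(k_3,k_4)) all reduce to 0 modulo the current basis, so we have a Gröbner basis.
Inter-reduce: drop elements whose leading term is divisible by another's, tail-reduce, and make monic.
Reduced Gröbner basis: {x_1 - 2/57x_2 + 2/57, x_2^2 + 8/7x_2 - 15/7}.

Same reduced basis, so the two generating sets span the same ideal.
The choice of monomial ordering does not affect the verdict — as long as both bases are computed under the same ordering, their equality decides ideal equality.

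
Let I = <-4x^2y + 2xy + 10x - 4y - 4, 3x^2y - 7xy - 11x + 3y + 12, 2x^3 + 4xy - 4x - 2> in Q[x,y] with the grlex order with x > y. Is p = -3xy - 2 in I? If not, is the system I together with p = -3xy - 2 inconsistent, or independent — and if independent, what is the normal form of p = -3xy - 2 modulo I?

First compute the reduced Gröbner basis of I by Buchberger's algorithm.
f_1 = -4x^2y + 2xy + 10x - 4y - 4, LT = x^2y.
f_2 = 3x^2y - 7xy - 11x + 3y + 12, LT = x^2y.
f_3 = 2x^3 + 4xy - 4x - 2, LT = x^3.

S(f_1,f_2): lcm = x^2y. S = 11/6xy + 7/6x - 3.
  reduce S modulo (f_1, f_2, f_3):
  remainder 11/6xy + 7/6x - 3 ≠ 0; add h_4 = 11/6xy + 7/6x - 3 to the basis.

S(f_1,f_3): lcm = x^3y. S = -1/2x^2y - 2xy^2 - 5/2x^2 + 3xy + x + y.
  reduce S modulo (f_1, f_2, f_3, h_4):
  remainder -5/2x^2 - 340/121x - 39/22y + 857/121 ≠ 0; add h_5 = -5/2x^2 - 340/121x - 39/22y + 857/121 to the basis.

S(f_2,f_3): lcm = x^3y. S = -7/3x^2y - 2xy^2 - 11/3x^2 + 3xy + 4x + y.
  reduce S modulo (f_1, f_2, f_3, h_4, h_5):
  remainder 113/363x + 439/165y - 1798/605 ≠ 0; add h_6 = 113/363x + 439/165y - 1798/605 to the basis.

S(f_3,h_4): lcm = x^3y. S = -7/11x^3 + 2xy^2 + 18/11x^2 - 2xy - y.
  reduce S modulo (f_1, f_2, f_3, h_4, h_5, h_6):
  remainder 104611/6215y - 104611/6215 ≠ 0; add h_7 = 104611/6215y - 104611/6215 to the basis.

The other S-polynomials (S(f_1,h_4), S(f_2,h_4), S(f_1,h_5), S(f_2,h_5), S(f_3,h_5), S(h_4,h_5), S(f_1,h_6), S(f_2,h_6), S(f_3,h_6), S(h_4,h_6), S(h_5,h_6), S(f_1,h_7), S(f_2,h_7), S(f_3,h_7), S(h_4,h_7), S(h_5,h_7), S(h_6,h_7)) all reduce to 0 modulo the current basis, so we have a Gröbner basis.
Inter-reduce: drop elements whose leading term is divisible by another's, tail-reduce, and make monic.
Reduced Gröbner basis: {x - 1, y - 1}.
Label its elements g_1 = x - 1, g_2 = y - 1.

Reduce p = -3xy - 2 modulo G:
  leading term xy: subtract (-3y)·g_1 from -3xy - 2 → -3y - 2
  leading term y: subtract (-3)·g_2 from -3y - 2 → -5
  leading term 1: no divisor's leading term divides it; move -5 to the remainder.
  normal form = -5.
The normal form is nonzero, so p ∉ I. Since p minus its normal form lies in I, I + (p) = I + (r) where r = -5; decide whether this ideal is the whole ring.
Here r = -5 is a nonzero constant, hence a unit: 1 ∈ I + (p), the Gröbner basis of I + (p) is {1}, and the enlarged system has no common solution — adjoining p is inconsistent.

The remainder on division by a Gröbner basis is unique — it is the normal form.

Adjoining -3xy - 2 makes the ideal the whole ring: the system is inconsistent.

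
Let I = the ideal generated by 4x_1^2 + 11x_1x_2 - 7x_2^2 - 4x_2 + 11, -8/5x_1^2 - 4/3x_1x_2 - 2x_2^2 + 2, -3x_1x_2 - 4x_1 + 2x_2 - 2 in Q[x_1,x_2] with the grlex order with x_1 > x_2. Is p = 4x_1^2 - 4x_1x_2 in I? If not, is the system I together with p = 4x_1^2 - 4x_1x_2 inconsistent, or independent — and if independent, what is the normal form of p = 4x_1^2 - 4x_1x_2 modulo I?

First compute the reduced Gröbner basis of I by Buchberger's algorithm.
f_1 = 4x_1^2 + 11x_1x_2 - 7x_2^2 - 4x_2 + 11, LT = x_1^2.
f_2 = -8/5x_1^2 - 4/3x_1x_2 - 2x_2^2 + 2, LT = x_1^2.
f_3 = -3x_1x_2 - 4x_1 + 2x_2 - 2, LT = x_1x_2.

S(f_1,f_2): lcm = x_1^2. S = 23/12x_1x_2 - 3x_2^2 - x_2 + 4.
  leading term x_1x_2: subtract (-23/36)·f_3 from 23/12x_1x_2 - 3x_2^2 - x_2 + 4 → -3x_2^2 - 23/9x_1 + 5/18x_2 + 49/18
  leading term x_2^2: no divisor's leading term divides it; move -3x_2^2 to the remainder.
  leading term x_1: no divisor's leading term divides it; move -23/9x_1 to the remainder.
  leading term x_2: no divisor's leading term divides it; move 5/18x_2 to the remainder.
  leading term 1: no divisor's leading term divides it; move 49/18 to the remainder.
  remainder -3x_2^2 - 23/9x_1 + 5/18x_2 + 49/18 ≠ 0; add h_4 = -3x_2^2 - 23/9x_1 + 5/18x_2 + 49/18 to the basis.

S(f_1,f_3): lcm = x_1^2x_2. S = 11/4x_1x_2^2 - 7/4x_2^3 - 4/3x_1^2 + 2/3x_1x_2 - x_2^2 - 2/3x_1 + 11/4x_2.
  leading term x_1x_2^2: subtract (-11/12x_2)·f_3 from 11/4x_1x_2^2 - 7/4x_2^3 - 4/3x_1^2 + 2/3x_1x_2 - x_2^2 - 2/3x_1 + 11/4x_2 → -7/4x_2^3 - 4/3x_1^2 - 3x_1x_2 + 5/6x_2^2 - 2/3x_1 + 11/12x_2
  leading term x_2^3: subtract (7/12x_2)·h_4 from -7/4x_2^3 - 4/3x_1^2 - 3x_1x_2 + 5/6x_2^2 - 2/3x_1 + 11/12x_2 → -4/3x_1^2 - 163/108x_1x_2 + 145/216x_2^2 - 2/3x_1 - 145/216x_2
  leading term x_1^2: subtract (-1/3)·f_1 from -4/3x_1^2 - 163/108x_1x_2 + 145/216x_2^2 - 2/3x_1 - 145/216x_2 → 233/108x_1x_2 - 359/216x_2^2 - 2/3x_1 - 433/216x_2 + 11/3
  leading term x_1x_2: subtract (-233/324)·f_3 from 233/108x_1x_2 - 359/216x_2^2 - 2/3x_1 - 433/216x_2 + 11/3 → -359/216x_2^2 - 287/81x_1 - 367/648x_2 + 361/162
  leading term x_2^2: subtract (359/648)·h_4 from -359/216x_2^2 - 287/81x_1 - 367/648x_2 + 361/162 → -12407/5832x_1 - 8401/11664x_2 + 8401/11664
  leading term x_1: no divisor's leading term divides it; move -12407/5832x_1 to the remainder.
  leading term x_2: no divisor's leading term divides it; move -8401/11664x_2 to the remainder.
  leading term 1: no divisor's leading term divides it; move 8401/11664 to the remainder.
  remainder -12407/5832x_1 - 8401/11664x_2 + 8401/11664 ≠ 0; add h_5 = -12407/5832x_1 - 8401/11664x_2 + 8401/11664 to the basis.

S(f_3,h_4): lcm = x_1x_2^2. S = -23/27x_1^2 + 77/54x_1x_2 - 2/3x_2^2 + 49/54x_1 + 2/3x_2.
  leading term x_1^2: subtract (-23/108)·f_1 from -23/27x_1^2 + 77/54x_1x_2 - 2/3x_2^2 + 49/54x_1 + 2/3x_2 → 407/108x_1x_2 - 233/108x_2^2 + 49/54x_1 - 5/27x_2 + 253/108
  leading term x_1x_2: subtract (-407/324)·f_3 from 407/108x_1x_2 - 233/108x_2^2 + 49/54x_1 - 5/27x_2 + 253/108 → -233/108x_2^2 - 667/162x_1 + 377/162x_2 - 55/324
  leading term x_2^2: subtract (233/324)·h_4 from -233/108x_2^2 - 667/162x_1 + 377/162x_2 - 55/324 → -6647/2916x_1 + 12407/5832x_2 - 12407/5832
  leading term x_1: subtract (13294/12407)·h_5 from -6647/2916x_1 + 12407/5832x_2 - 12407/5832 → 107909/37221x_2 - 107909/37221
  leading term x_2: no divisor's leading term divides it; move 107909/37221x_2 to the remainder.
  leading term 1: no divisor's leading term divides it; move -107909/37221 to the remainder.
  remainder 107909/37221x_2 - 107909/37221 ≠ 0; add h_6 = 107909/37221x_2 - 107909/37221 to the basis.

The other S-polynomials (S(f_2,f_3), S(f_1,h_4), S(f_2,h_4), S(f_1,h_5), S(f_2,h_5), S(f_3,h_5), S(h_4,h_5), S(f_1,h_6), S(f_2,h_6), S(f_3,h_6), S(h_4,h_6), S(h_5,h_6)) all reduce to 0 modulo the current basis, so we have a Gröbner basis.
Inter-reduce: drop elements whose leading term is divisible by another's, tail-reduce, and make monic.
Reduced Gröbner basis: {x_1, x_2 - 1}.
Label its elements g_1 = x_1, g_2 = x_2 - 1.

Reduce p = 4x_1^2 - 4x_1x_2 modulo G:
  leading term x_1^2: subtract (4x_1)·g_1 from 4x_1^2 - 4x_1x_2 → -4x_1x_2
  leading term x_1x_2: subtract (-4x_2)·g_1 from -4x_1x_2 → 0
  normal form = 0.
Since the normal form is 0, p ∈ I.

4x_1^2 - 4x_1x_2 lies in I (it reduces to 0).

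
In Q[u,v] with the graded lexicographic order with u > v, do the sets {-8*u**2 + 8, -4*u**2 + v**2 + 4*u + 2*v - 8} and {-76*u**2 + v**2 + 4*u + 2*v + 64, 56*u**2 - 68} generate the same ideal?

Equality of ideals is decidable: compute both reduced Gröbner bases (unique for the ordering) and check whether they agree.
Buchberger on the first generating set:
f_1 = -8*u**2 + 8, LT = u**2.
f_2 = -4*u**2 + v**2 + 4*u + 2*v - 8, LT = u**2.

S(f_1,f_2): lcm = u**2. S = 1/4*v**2 + u + 1/2*v - 3.
  leading term v**2: no divisor's leading term divides it; move 1/4*v**2 to the remainder.
  leading term u: no divisor's leading term divides it; move u to the remainder.
  leading term v: no divisor's leading term divides it; move 1/2*v to the remainder.
  leading term 1: no divisor's leading term divides it; move -3 to the remainder.
  remainder 1/4*v**2 + u + 1/2*v - 3 ≠ 0; add g_3 = 1/4*v**2 + u + 1/2*v - 3 to the basis.

The other S-polynomials (S(f_1,g_3), S(f_2,g_3)) all reduce to 0 modulo the current basis, so we have a Gröbner basis.
Inter-reduce: drop elements whose leading term is divisible by another's, tail-reduce, and make monic.
Reduced Gröbner basis: {u**2 - 1, v**2 + 4*u + 2*v - 12}.

Buchberger on the second generating set:
h_1 = -76*u**2 + v**2 + 4*u + 2*v + 64, LT = u**2.
h_2 = 56*u**2 - 68, LT = u**2.

S(h_1,h_2): lcm = u**2. S = -1/76*v**2 - 1/19*u - 1/38*v + 99/266.
  leading term v**2: no divisor's leading term divides it; move -1/76*v**2 to the remainder.
  leading term u: no divisor's leading term divides it; move -1/19*u to the remainder.
  leading term v: no divisor's leading term divides it; move -1/38*v to the remainder.
  leading term 1: no divisor's leading term divides it; move 99/266 to the remainder.
  remainder -1/76*v**2 - 1/19*u - 1/38*v + 99/266 ≠ 0; add k_3 = -1/76*v**2 - 1/19*u - 1/38*v + 99/266 to the basis.

The other S-polynomials (S(h_1,k_3), S(h_2,k_3)) all reduce to 0 modulo the current basis, so we have a Gröbner basis.
Inter-reduce: drop elements whose leading term is divisible by another's, tail-reduce, and make monic.
Reduced Gröbner basis: {u**2 - 17/14, v**2 + 4*u + 2*v - 198/7}.

These differ, so the ideals are not equal.

No, the ideals differ.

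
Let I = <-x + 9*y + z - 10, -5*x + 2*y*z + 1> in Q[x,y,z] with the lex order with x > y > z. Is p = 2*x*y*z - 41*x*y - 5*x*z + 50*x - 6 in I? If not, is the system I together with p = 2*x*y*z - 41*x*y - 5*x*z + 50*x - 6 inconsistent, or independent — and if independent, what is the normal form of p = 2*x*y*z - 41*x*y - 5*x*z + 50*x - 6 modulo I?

First compute the reduced Gröbner basis of I by Buchberger's algorithm.
f_1 = -x + 9*y + z - 10, LT = x.
f_2 = -5*x + 2*y*z + 1, LT = x.

S(f_1,f_2): lcm = x. S = 2/5*y*z - 9*y - z + 51/5.
  leading term y*z: no divisor's leading term divides it; move 2/5*y*z to the remainder.
  leading term y: no divisor's leading term divides it; move -9*y to the remainder.
  leading term z: no divisor's leading term divides it; move -z to the remainder.
  leading term 1: no divisor's leading term divides it; move 51/5 to the remainder.
  remainder 2/5*y*z - 9*y - z + 51/5 ≠ 0; add h_3 = 2/5*y*z - 9*y - z + 51/5 to the basis.

The other S-polynomials (S(f_1,h_3), S(f_2,h_3)) all reduce to 0 modulo the current basis, so we have a Gröbner basis.
Inter-reduce: drop elements whose leading term is divisible by another's, tail-reduce, and make monic.
Reduced Gröbner basis: {x - 9*y - z + 10, y*z - 45/2*y - 5/2*z + 51/2}.
Label its elements g_1 = x - 9*y - z + 10, g_2 = y*z - 45/2*y - 5/2*z + 51/2.

Reduce p = 2*x*y*z - 41*x*y - 5*x*z + 50*x - 6 modulo G:
  leading term x*y*z: subtract (2*y*z)·g_1 from 2*x*y*z - 41*x*y - 5*x*z + 50*x - 6 → -41*x*y - 5*x*z + 50*x + 18*y**2*z + 2*y*z**2 - 20*y*z - 6
  leading term x*y: subtract (-41*y)·g_1 from -41*x*y - 5*x*z + 50*x + 18*y**2*z + 2*y*z**2 - 20*y*z - 6 → -5*x*z + 50*x + 18*y**2*z - 369*y**2 + 2*y*z**2 - 61*y*z + 410*y - 6
  leading term x*z: subtract (-5*z)·g_1 from -5*x*z + 50*x + 18*y**2*z - 369*y**2 + 2*y*z**2 - 61*y*z + 410*y - 6 → 50*x + 18*y**2*z - 369*y**2 + 2*y*z**2 - 106*y*z + 410*y - 5*z**2 + 50*z - 6
  leading term x: subtract (50)·g_1 from 50*x + 18*y**2*z - 369*y**2 + 2*y*z**2 - 106*y*z + 410*y - 5*z**2 + 50*z - 6 → 18*y**2*z - 369*y**2 + 2*y*z**2 - 106*y*z + 860*y - 5*z**2 + 100*z - 506
  leading term y**2*z: subtract (18*y)·g_2 from 18*y**2*z - 369*y**2 + 2*y*z**2 - 106*y*z + 860*y - 5*z**2 + 100*z - 506 → 36*y**2 + 2*y*z**2 - 61*y*z + 401*y - 5*z**2 + 100*z - 506
  leading term y**2: no divisor's leading term divides it; move 36*y**2 to the remainder.
  leading term y*z**2: subtract (2*z)·g_2 from 2*y*z**2 - 61*y*z + 401*y - 5*z**2 + 100*z - 506 → -16*y*z + 401*y + 49*z - 506
  leading term y*z: subtract (-16)·g_2 from -16*y*z + 401*y + 49*z - 506 → 41*y + 9*z - 98
  leading term y: no divisor's leading term divides it; move 41*y to the remainder.
  leading term z: no divisor's leading term divides it; move 9*z to the remainder.
  leading term 1: no divisor's leading term divides it; move -98 to the remainder.
  normal form = 36*y**2 + 41*y + 9*z - 98.
The normal form is nonzero, so p ∉ I. Since p minus its normal form lies in I, I + (p) = I + (r) where r = 36*y**2 + 41*y + 9*z - 98; decide whether this ideal is the whole ring.
Run Buchberger on G together with r (pairs among the g_i already reduce to 0 since G is a Gröbner basis):
g_1 = x - 9*y - z + 10, LT = x.
g_2 = y*z - 45/2*y - 5/2*z + 51/2, LT = y*z.
r = 36*y**2 + 41*y + 9*z - 98, LT = y**2.

S(g_2,r): lcm = y**2*z. S = -45/2*y**2 - 131/36*y*z + 51/2*y - 1/4*z**2 + 49/18*z.
  leading term y**2: subtract (-5/8)·r from -45/2*y**2 - 131/36*y*z + 51/2*y - 1/4*z**2 + 49/18*z → -131/36*y*z + 409/8*y - 1/4*z**2 + 601/72*z - 245/4
  leading term y*z: subtract (-131/36)·g_2 from -131/36*y*z + 409/8*y - 1/4*z**2 + 601/72*z - 245/4 → -123/4*y - 1/4*z**2 - 3/4*z + 757/24
  leading term y: no divisor's leading term divides it; move -123/4*y to the remainder.
  leading term z**2: no divisor's leading term divides it; move -1/4*z**2 to the remainder.
  leading term z: no divisor's leading term divides it; move -3/4*z to the remainder.
  leading term 1: no divisor's leading term divides it; move 757/24 to the remainder.
  remainder -123/4*y - 1/4*z**2 - 3/4*z + 757/24 ≠ 0; add m_4 = -123/4*y - 1/4*z**2 - 3/4*z + 757/24 to the basis.

S(g_2,m_4): lcm = y*z. S = -45/2*y - 1/123*z**3 - 1/41*z**2 - 544/369*z + 51/2.
  leading term y: subtract (30/41)·m_4 from -45/2*y - 1/123*z**3 - 1/41*z**2 - 544/369*z + 51/2 → -1/123*z**3 + 13/82*z**2 - 683/738*z + 397/164
  leading term z**3: no divisor's leading term divides it; move -1/123*z**3 to the remainder.
  leading term z**2: no divisor's leading term divides it; move 13/82*z**2 to the remainder.
  leading term z: no divisor's leading term divides it; move -683/738*z to the remainder.
  leading term 1: no divisor's leading term divides it; move 397/164 to the remainder.
  remainder -1/123*z**3 + 13/82*z**2 - 683/738*z + 397/164 ≠ 0; add m_5 = -1/123*z**3 + 13/82*z**2 - 683/738*z + 397/164 to the basis.

The other S-polynomials (S(g_1,g_2), S(g_1,r), S(g_1,m_4), S(r,m_4), S(g_1,m_5), S(g_2,m_5), S(r,m_5), S(m_4,m_5)) all reduce to 0 modulo the current basis, so we have a Gröbner basis.
Inter-reduce: drop elements whose leading term is divisible by another's, tail-reduce, and make monic.
Reduced Gröbner basis: {x + 3/41*z**2 - 32/41*z + 63/82, y + 1/123*z**2 + 1/41*z - 757/738, z**3 - 39/2*z**2 + 683/6*z - 1191/4}.
The reduced Gröbner basis of I + (p) is {x + 3/41*z**2 - 32/41*z + 63/82, y + 1/123*z**2 + 1/41*z - 757/738, z**3 - 39/2*z**2 + 683/6*z - 1191/4} ≠ {1}, a proper ideal, so the enlarged system stays consistent: p is independent of I, with normal form 36*y**2 + 41*y + 9*z - 98.

2*x*y*z - 41*x*y - 5*x*z + 50*x - 6 is independent of I; its normal form modulo I is 36*y**2 + 41*y + 9*z - 98.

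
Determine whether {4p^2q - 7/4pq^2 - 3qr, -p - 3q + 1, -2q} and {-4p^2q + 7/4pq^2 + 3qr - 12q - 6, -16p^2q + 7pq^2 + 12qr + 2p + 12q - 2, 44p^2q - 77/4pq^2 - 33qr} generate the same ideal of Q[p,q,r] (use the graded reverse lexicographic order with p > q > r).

Since reduced Gröbner bases are canonical representatives of ideals under a given ordering, it suffices to compute and compare them.
Buchberger on the first generating set:
f_1 = 4p^2q - 7/4pq^2 - 3qr, LT = p^2q.
f_2 = -p - 3q + 1, LT = p.
f_3 = -2q, LT = q.

The S-polynomials (S(f_1,f_2), S(f_1,f_3), S(f_2,f_3)) all reduce to 0 modulo the current basis, so we have a Gröbner basis.
Inter-reduce: drop elements whose leading term is divisible by another's, tail-reduce, and make monic.
Reduced Gröbner basis: {p - 1, q}.

Buchberger on the second generating set:
h_1 = -4p^2q + 7/4pq^2 + 3qr - 12q - 6, LT = p^2q.
h_2 = -16p^2q + 7pq^2 + 12qr + 2p + 12q - 2, LT = p^2q.
h_3 = 44p^2q - 77/4pq^2 - 33qr, LT = p^2q.

S(h_1,h_2): lcm = p^2q. S = 1/8p + 15/4q + 11/8.
  reduce S modulo (h_1, h_2, h_3):
  remainder 1/8p + 15/4q + 11/8 ≠ 0; add k_4 = 1/8p + 15/4q + 11/8 to the basis.

S(h_1,h_3): lcm = p^2q. S = 3q + 3/2.
  reduce S modulo (h_1, h_2, h_3, k_4):
  remainder 3q + 3/2 ≠ 0; add k_5 = 3q + 3/2 to the basis.

S(h_1,k_4): lcm = p^2q. S = -487/16pq^2 - 11pq - 3/4qr + 3q + 3/2.
  reduce S modulo (h_1, h_2, h_3, k_4, k_5):
  remainder 3/8r - 135/16 ≠ 0; add k_6 = 3/8r - 135/16 to the basis.

The other S-polynomials (S(h_2,h_3), S(h_2,k_4), S(h_3,k_4), S(h_1,k_5), S(h_2,k_5), S(h_3,k_5), S(k_4,k_5), S(h_1,k_6), S(h_2,k_6), S(h_3,k_6), S(k_4,k_6), S(k_5,k_6)) all reduce to 0 modulo the current basis, so we have a Gröbner basis.
Inter-reduce: drop elements whose leading term is divisible by another's, tail-reduce, and make monic.
Reduced Gröbner basis: {p - 4, q + 1/2, r - 45/2}.

Since the reduced bases disagree, the two ideals are not the same.

No, the ideals differ.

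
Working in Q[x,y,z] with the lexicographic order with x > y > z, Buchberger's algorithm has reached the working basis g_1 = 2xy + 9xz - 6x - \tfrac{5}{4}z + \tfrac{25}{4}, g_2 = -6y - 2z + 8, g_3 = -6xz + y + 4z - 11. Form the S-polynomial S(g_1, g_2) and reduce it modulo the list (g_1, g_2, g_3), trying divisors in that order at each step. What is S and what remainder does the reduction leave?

lcm(LM(g_1), LM(g_2)) = xy.
S = (lcm/LT(g_1))·g_1 − (lcm/LT(g_2))·g_2 = \tfrac{25}{6}xz - \tfrac{5}{3}x - \tfrac{5}{8}z + \tfrac{25}{8}.
Reduce S modulo (g_1, g_2, g_3) in that order:
  leading term xz: subtract (-\tfrac{25}{36})·g_3 from \tfrac{25}{6}xz - \tfrac{5}{3}x - \tfrac{5}{8}z + \tfrac{25}{8} → -\tfrac{5}{3}x + \tfrac{25}{36}y + \tfrac{155}{72}z - \tfrac{325}{72}
  leading term x: no divisor's leading term divides it; move -\tfrac{5}{3}x to the remainder.
  leading term y: subtract (-\tfrac{25}{216})·g_2 from \tfrac{25}{36}y + \tfrac{155}{72}z - \tfrac{325}{72} → \tfrac{415}{216}z - \tfrac{775}{216}
  leading term z: no divisor's leading term divides it; move \tfrac{415}{216}z to the remainder.
  leading term 1: no divisor's leading term divides it; move -\tfrac{775}{216} to the remainder.
The remainder -\tfrac{5}{3}x + \tfrac{415}{216}z - \tfrac{775}{216} is nonzero, so it would be added as the next basis element.

S(g_1, g_2) = \tfrac{25}{6}xz - \tfrac{5}{3}x - \tfrac{5}{8}z + \tfrac{25}{8}; remainder on division = -\tfrac{5}{3}x + \tfrac{415}{216}z - \tfrac{775}{216}.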